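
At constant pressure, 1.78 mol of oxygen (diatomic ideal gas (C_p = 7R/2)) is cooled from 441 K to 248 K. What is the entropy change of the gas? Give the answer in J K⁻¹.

At constant pressure, ΔS = nC_p ln(T₂/T₁) with C_p = 7R/2 = 29.1 J mol⁻¹ K⁻¹.
ΔS = 1.78 × 29.1 × ln(248/441) = -29.8 J/K.

ΔS = -29.8 J/K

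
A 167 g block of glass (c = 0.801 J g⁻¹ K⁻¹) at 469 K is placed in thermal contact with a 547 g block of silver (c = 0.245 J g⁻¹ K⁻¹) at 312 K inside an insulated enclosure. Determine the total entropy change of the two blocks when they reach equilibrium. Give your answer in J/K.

ΔS_total = 5.52 J/K

Energy balance: T_f = (m₁c₁T₁ + m₂c₂T₂)/(m₁c₁ + m₂c₂) = 390.43 K.
ΔS₁ = m₁c₁ ln(T_f/T₁) = 133.767 × ln(390.43/469) = -24.53 J/K.
ΔS₂ = m₂c₂ ln(T_f/T₂) = 134.015 × ln(390.43/312) = 30.05 J/K.
ΔS_total = -24.53 + 30.05 = 5.52 J/K.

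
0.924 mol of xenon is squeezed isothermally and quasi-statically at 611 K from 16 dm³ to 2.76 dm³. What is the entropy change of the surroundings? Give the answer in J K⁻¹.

For an isothermal ideal gas ΔS_gas = nR ln(V₂/V₁) = 0.924 × 8.314 × ln(2.76/16) = -13.5 J/K.
The process is reversible, so ΔS_surr = −ΔS_gas = 13.5 J/K and ΔS_universe = 0.

ΔS_surr = 13.5 J/K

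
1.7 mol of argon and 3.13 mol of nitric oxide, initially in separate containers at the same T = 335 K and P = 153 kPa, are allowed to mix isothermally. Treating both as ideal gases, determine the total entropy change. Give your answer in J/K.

ΔS_mix = 26 J/K

Mole fractions: x_A = 1.7/4.83 = 0.352, x_B = 0.648.
ΔS_mix = −R(n_A ln x_A + n_B ln x_B) = −8.314 × (1.7 ln 0.352 + 3.13 ln 0.648) = 26 J/K.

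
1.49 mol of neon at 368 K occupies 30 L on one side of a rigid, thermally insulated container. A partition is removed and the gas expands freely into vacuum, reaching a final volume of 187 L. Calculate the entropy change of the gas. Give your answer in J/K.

For an ideal gas in free expansion Q = 0 and W = 0, so T is unchanged.
Entropy is a state function; using a reversible isothermal path, ΔS_gas = nR ln(V₂/V₁) = 1.49 × 8.314 × ln(187/30) = 22.7 J/K.

ΔS_gas = 22.7 J/K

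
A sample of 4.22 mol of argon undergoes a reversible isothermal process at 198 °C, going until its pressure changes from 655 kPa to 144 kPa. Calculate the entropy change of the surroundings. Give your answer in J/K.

For an isothermal ideal gas ΔS_gas = nR ln(P₁/P₂) = 4.22 × 8.314 × ln(655/144) = 53.1 J/K.
The process is reversible, so ΔS_surr = −ΔS_gas = -53.1 J/K and ΔS_universe = 0.

ΔS_surr = -53.1 J/K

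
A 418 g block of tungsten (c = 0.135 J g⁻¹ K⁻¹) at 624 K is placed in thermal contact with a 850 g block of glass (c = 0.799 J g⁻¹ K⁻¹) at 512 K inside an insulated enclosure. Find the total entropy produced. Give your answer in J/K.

Energy balance: T_f = (m₁c₁T₁ + m₂c₂T₂)/(m₁c₁ + m₂c₂) = 520.59 K.
ΔS₁ = m₁c₁ ln(T_f/T₁) = 56.43 × ln(520.59/624) = -10.22 J/K.
ΔS₂ = m₂c₂ ln(T_f/T₂) = 679.15 × ln(520.59/512) = 11.3 J/K.
ΔS_total = -10.22 + 11.3 = 1.08 J/K.

ΔS_total = 1.08 J/K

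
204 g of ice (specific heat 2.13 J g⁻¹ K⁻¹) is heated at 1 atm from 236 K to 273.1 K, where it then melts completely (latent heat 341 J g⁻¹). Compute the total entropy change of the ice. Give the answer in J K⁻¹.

ΔS = 318 J/K

Warming step: ΔS₁ = m c ln(T_tr/T_i) = 204 × 2.13 × ln(273.1/236) = 63.44 J/K.
Phase change: ΔS₂ = +mL/T_tr = 204 × 341 / 273.1 = 254.7 J/K.
ΔS_total = (63.44) + (254.7) = 318 J/K.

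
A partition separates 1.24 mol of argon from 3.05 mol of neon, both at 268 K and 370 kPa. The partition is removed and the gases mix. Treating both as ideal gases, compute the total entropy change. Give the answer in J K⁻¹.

ΔS_mix = 21.4 J/K

Mole fractions: x_A = 1.24/4.29 = 0.289, x_B = 0.711.
ΔS_mix = −R(n_A ln x_A + n_B ln x_B) = −8.314 × (1.24 ln 0.289 + 3.05 ln 0.711) = 21.4 J/K.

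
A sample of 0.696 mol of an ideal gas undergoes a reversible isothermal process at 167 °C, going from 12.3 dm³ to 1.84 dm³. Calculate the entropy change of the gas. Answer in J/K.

For an isothermal ideal gas ΔS_gas = nR ln(V₂/V₁) = 0.696 × 8.314 × ln(1.84/12.3) = -11 J/K.

ΔS_gas = -11 J/K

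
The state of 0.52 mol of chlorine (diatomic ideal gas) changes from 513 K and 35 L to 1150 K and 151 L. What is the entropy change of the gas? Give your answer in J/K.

Entropy is a state function: ΔS = nC_V ln(T₂/T₁) + nR ln(V₂/V₁), with C_V = 5R/2 = 20.79 J mol⁻¹ K⁻¹ for a diatomic ideal gas.
ΔS = 0.52 × [20.79 × ln(1150/513) + 8.314 × ln(151/35)] = 15 J/K.

ΔS = 15 J/K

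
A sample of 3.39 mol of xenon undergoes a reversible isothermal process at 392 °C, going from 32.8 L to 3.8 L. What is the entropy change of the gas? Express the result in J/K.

For an isothermal ideal gas ΔS_gas = nR ln(V₂/V₁) = 3.39 × 8.314 × ln(3.8/32.8) = -60.7 J/K.

ΔS_gas = -60.7 J/K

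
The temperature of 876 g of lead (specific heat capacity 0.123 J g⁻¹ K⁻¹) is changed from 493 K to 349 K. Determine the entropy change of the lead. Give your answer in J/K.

ΔS = -37.2 J/K

ΔS = ∫dQ_rev/T = m c ln(T₂/T₁) = 876 × 0.123 × ln(349/493) = -37.2 J/K.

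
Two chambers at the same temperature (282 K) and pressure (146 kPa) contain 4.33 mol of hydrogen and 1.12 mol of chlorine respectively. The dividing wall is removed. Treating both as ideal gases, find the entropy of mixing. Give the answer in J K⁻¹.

ΔS_mix = 23 J/K

Mole fractions: x_A = 4.33/5.45 = 0.794, x_B = 0.206.
ΔS_mix = −R(n_A ln x_A + n_B ln x_B) = −8.314 × (4.33 ln 0.794 + 1.12 ln 0.206) = 23 J/K.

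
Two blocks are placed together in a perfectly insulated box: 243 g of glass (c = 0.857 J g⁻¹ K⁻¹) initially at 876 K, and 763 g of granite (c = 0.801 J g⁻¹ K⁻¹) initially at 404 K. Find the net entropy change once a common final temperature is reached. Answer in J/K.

Energy balance: T_f = (m₁c₁T₁ + m₂c₂T₂)/(m₁c₁ + m₂c₂) = 523.96 K.
ΔS₁ = m₁c₁ ln(T_f/T₁) = 208.251 × ln(523.96/876) = -107 J/K.
ΔS₂ = m₂c₂ ln(T_f/T₂) = 611.163 × ln(523.96/404) = 158.9 J/K.
ΔS_total = -107 + 158.9 = 51.9 J/K.

ΔS_total = 51.9 J/K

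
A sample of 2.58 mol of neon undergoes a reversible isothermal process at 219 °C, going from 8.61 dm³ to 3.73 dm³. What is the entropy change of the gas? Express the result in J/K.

For an isothermal ideal gas ΔS_gas = nR ln(V₂/V₁) = 2.58 × 8.314 × ln(3.73/8.61) = -17.9 J/K.

ΔS_gas = -17.9 J/K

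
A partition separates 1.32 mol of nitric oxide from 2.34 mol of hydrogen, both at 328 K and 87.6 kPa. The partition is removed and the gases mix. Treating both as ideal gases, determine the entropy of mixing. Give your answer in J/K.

ΔS_mix = 19.9 J/K

Mole fractions: x_A = 1.32/3.66 = 0.361, x_B = 0.639.
ΔS_mix = −R(n_A ln x_A + n_B ln x_B) = −8.314 × (1.32 ln 0.361 + 2.34 ln 0.639) = 19.9 J/K.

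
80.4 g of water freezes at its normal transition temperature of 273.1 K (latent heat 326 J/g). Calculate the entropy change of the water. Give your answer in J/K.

Heat released by the substance: Q = −mL = −80.4 × 326 = −26210.4 J.
At constant T, ΔS = Q_rev/T = −26210.4 / 273.1 = -96 J/K.

ΔS = -96 J/K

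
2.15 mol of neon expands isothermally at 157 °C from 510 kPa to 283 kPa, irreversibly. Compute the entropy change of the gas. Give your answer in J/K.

ΔS_gas = 10.5 J/K

Entropy is a state function, so ΔS_gas depends only on the end states.
For an isothermal ideal gas ΔS_gas = nR ln(P₁/P₂) = 2.15 × 8.314 × ln(510/283) = 10.5 J/K.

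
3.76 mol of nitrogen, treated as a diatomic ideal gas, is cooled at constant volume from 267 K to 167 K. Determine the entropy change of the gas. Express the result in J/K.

ΔS = -36.7 J/K

At constant volume, ΔS = nC_V ln(T₂/T₁) with C_V = 5R/2 = 20.79 J mol⁻¹ K⁻¹.
ΔS = 3.76 × 20.79 × ln(167/267) = -36.7 J/K.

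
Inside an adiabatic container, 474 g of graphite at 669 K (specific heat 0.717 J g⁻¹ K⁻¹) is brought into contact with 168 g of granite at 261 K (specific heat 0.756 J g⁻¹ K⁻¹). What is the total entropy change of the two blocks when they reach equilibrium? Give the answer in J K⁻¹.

Energy balance: T_f = (m₁c₁T₁ + m₂c₂T₂)/(m₁c₁ + m₂c₂) = 558.01 K.
ΔS₁ = m₁c₁ ln(T_f/T₁) = 339.858 × ln(558.01/669) = -61.66 J/K.
ΔS₂ = m₂c₂ ln(T_f/T₂) = 127.008 × ln(558.01/261) = 96.51 J/K.
ΔS_total = -61.66 + 96.51 = 34.9 J/K.

ΔS_total = 34.9 J/K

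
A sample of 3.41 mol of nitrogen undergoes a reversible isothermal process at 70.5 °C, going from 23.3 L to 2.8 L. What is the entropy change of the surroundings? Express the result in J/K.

For an isothermal ideal gas ΔS_gas = nR ln(V₂/V₁) = 3.41 × 8.314 × ln(2.8/23.3) = -60.1 J/K.
The process is reversible, so ΔS_surr = −ΔS_gas = 60.1 J/K and ΔS_universe = 0.

ΔS_surr = 60.1 J/K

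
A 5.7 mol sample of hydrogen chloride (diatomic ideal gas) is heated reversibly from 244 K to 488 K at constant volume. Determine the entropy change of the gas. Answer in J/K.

At constant volume, ΔS = nC_V ln(T₂/T₁) with C_V = 5R/2 = 20.79 J mol⁻¹ K⁻¹.
ΔS = 5.7 × 20.79 × ln(488/244) = 82.1 J/K.

ΔS = 82.1 J/K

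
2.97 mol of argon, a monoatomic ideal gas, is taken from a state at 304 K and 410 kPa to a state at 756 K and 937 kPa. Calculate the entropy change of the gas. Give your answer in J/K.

ΔS = 35.8 J/K

ΔS = nC_p ln(T₂/T₁) − nR ln(P₂/P₁), with C_p = 5R/2 = 20.79 J mol⁻¹ K⁻¹ for a monoatomic ideal gas.
ΔS = 2.97 × [20.79 × ln(756/304) − 8.314 × ln(937/410)] = 35.8 J/K.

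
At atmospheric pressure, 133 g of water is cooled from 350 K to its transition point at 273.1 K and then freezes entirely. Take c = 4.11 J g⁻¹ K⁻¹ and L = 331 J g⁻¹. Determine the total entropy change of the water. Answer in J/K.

Cooling step: ΔS₁ = m c ln(T_tr/T_i) = 133 × 4.11 × ln(273.1/350) = -135.6 J/K.
Phase change: ΔS₂ = −mL/T_tr = −133 × 331 / 273.1 = -161.2 J/K.
ΔS_total = (-135.6) + (-161.2) = -297 J/K.

ΔS = -297 J/K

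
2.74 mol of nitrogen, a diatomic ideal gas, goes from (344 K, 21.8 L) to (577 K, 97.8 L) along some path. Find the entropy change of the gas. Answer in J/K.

Entropy is a state function: ΔS = nC_V ln(T₂/T₁) + nR ln(V₂/V₁), with C_V = 5R/2 = 20.79 J mol⁻¹ K⁻¹ for a diatomic ideal gas.
ΔS = 2.74 × [20.79 × ln(577/344) + 8.314 × ln(97.8/21.8)] = 63.6 J/K.

ΔS = 63.6 J/K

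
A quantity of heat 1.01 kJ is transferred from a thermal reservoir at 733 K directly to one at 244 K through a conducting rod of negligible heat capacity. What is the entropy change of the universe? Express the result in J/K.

ΔS_hot = −Q/T_H = −1010/733 = -1.378 J/K and ΔS_cold = +Q/T_C = 1010/244 = 4.139 J/K.
ΔS_total = -1.378 + 4.139 = 2.76 J/K, positive as the second law requires.

ΔS_total = 2.76 J/K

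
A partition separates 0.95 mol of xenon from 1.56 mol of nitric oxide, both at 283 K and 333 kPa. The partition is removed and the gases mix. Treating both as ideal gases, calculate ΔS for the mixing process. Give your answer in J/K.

Mole fractions: x_A = 0.95/2.51 = 0.378, x_B = 0.622.
ΔS_mix = −R(n_A ln x_A + n_B ln x_B) = −8.314 × (0.95 ln 0.378 + 1.56 ln 0.622) = 13.8 J/K.

ΔS_mix = 13.8 J/K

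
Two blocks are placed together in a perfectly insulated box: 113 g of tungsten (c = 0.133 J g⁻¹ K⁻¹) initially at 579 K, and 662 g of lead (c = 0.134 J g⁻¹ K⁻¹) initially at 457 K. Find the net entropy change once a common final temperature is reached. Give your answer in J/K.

Energy balance: T_f = (m₁c₁T₁ + m₂c₂T₂)/(m₁c₁ + m₂c₂) = 474.67 K.
ΔS₁ = m₁c₁ ln(T_f/T₁) = 15.029 × ln(474.67/579) = -2.986 J/K.
ΔS₂ = m₂c₂ ln(T_f/T₂) = 88.708 × ln(474.67/457) = 3.366 J/K.
ΔS_total = -2.986 + 3.366 = 0.38 J/K.

ΔS_total = 0.38 J/K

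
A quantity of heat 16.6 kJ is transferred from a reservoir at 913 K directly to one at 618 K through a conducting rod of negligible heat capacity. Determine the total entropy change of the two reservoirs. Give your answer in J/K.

ΔS_total = 8.68 J/K

ΔS_hot = −Q/T_H = −16600/913 = -18.18 J/K and ΔS_cold = +Q/T_C = 16600/618 = 26.86 J/K.
ΔS_total = -18.18 + 26.86 = 8.68 J/K, positive as the second law requires.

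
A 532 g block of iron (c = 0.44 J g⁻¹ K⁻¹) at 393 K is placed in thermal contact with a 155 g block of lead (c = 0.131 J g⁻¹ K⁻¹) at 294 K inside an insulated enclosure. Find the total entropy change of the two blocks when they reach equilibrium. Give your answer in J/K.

Energy balance: T_f = (m₁c₁T₁ + m₂c₂T₂)/(m₁c₁ + m₂c₂) = 385.1 K.
ΔS₁ = m₁c₁ ln(T_f/T₁) = 234.08 × ln(385.1/393) = -4.755 J/K.
ΔS₂ = m₂c₂ ln(T_f/T₂) = 20.305 × ln(385.1/294) = 5.481 J/K.
ΔS_total = -4.755 + 5.481 = 0.726 J/K.

ΔS_total = 0.726 J/K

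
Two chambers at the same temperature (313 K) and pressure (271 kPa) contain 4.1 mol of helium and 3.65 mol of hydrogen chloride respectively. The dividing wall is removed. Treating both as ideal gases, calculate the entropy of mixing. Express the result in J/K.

ΔS_mix = 44.6 J/K

Mole fractions: x_A = 4.1/7.75 = 0.529, x_B = 0.471.
ΔS_mix = −R(n_A ln x_A + n_B ln x_B) = −8.314 × (4.1 ln 0.529 + 3.65 ln 0.471) = 44.6 J/K.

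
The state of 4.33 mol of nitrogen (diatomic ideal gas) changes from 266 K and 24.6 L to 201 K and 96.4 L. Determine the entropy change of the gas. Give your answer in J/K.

ΔS = 23.9 J/K

Entropy is a state function: ΔS = nC_V ln(T₂/T₁) + nR ln(V₂/V₁), with C_V = 5R/2 = 20.79 J mol⁻¹ K⁻¹ for a diatomic ideal gas.
ΔS = 4.33 × [20.79 × ln(201/266) + 8.314 × ln(96.4/24.6)] = 23.9 J/K.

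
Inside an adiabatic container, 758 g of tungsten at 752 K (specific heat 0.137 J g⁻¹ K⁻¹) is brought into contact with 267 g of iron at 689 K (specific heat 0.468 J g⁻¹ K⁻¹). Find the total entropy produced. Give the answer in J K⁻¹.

Energy balance: T_f = (m₁c₁T₁ + m₂c₂T₂)/(m₁c₁ + m₂c₂) = 717.59 K.
ΔS₁ = m₁c₁ ln(T_f/T₁) = 103.846 × ln(717.59/752) = -4.863 J/K.
ΔS₂ = m₂c₂ ln(T_f/T₂) = 124.956 × ln(717.59/689) = 5.081 J/K.
ΔS_total = -4.863 + 5.081 = 0.218 J/K.

ΔS_total = 0.218 J/K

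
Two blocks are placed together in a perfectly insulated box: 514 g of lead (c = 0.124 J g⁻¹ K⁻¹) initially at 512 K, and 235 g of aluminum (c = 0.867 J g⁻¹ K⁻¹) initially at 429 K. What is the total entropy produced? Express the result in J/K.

Energy balance: T_f = (m₁c₁T₁ + m₂c₂T₂)/(m₁c₁ + m₂c₂) = 448.78 K.
ΔS₁ = m₁c₁ ln(T_f/T₁) = 63.736 × ln(448.78/512) = -8.4 J/K.
ΔS₂ = m₂c₂ ln(T_f/T₂) = 203.745 × ln(448.78/429) = 9.183 J/K.
ΔS_total = -8.4 + 9.183 = 0.783 J/K.

ΔS_total = 0.783 J/K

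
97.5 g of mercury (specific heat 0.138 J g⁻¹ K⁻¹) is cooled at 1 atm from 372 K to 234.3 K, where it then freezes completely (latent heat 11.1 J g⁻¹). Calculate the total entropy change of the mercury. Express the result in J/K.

Cooling step: ΔS₁ = m c ln(T_tr/T_i) = 97.5 × 0.138 × ln(234.3/372) = -6.22 J/K.
Phase change: ΔS₂ = −mL/T_tr = −97.5 × 11.1 / 234.3 = -4.619 J/K.
ΔS_total = (-6.22) + (-4.619) = -10.8 J/K.

ΔS = -10.8 J/K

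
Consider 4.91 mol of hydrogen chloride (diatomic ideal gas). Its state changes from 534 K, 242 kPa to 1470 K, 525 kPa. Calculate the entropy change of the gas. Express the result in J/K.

ΔS = nC_p ln(T₂/T₁) − nR ln(P₂/P₁), with C_p = 7R/2 = 29.1 J mol⁻¹ K⁻¹ for a diatomic ideal gas.
ΔS = 4.91 × [29.1 × ln(1470/534) − 8.314 × ln(525/242)] = 113 J/K.

ΔS = 113 J/K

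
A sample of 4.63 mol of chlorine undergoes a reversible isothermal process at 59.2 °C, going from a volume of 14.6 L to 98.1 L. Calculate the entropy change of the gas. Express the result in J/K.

For an isothermal ideal gas ΔS_gas = nR ln(V₂/V₁) = 4.63 × 8.314 × ln(98.1/14.6) = 73.3 J/K.

ΔS_gas = 73.3 J/K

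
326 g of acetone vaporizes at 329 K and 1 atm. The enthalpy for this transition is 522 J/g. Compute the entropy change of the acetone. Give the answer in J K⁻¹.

Heat absorbed by the substance: Q = mL = 326 × 522 = 170172 J.
At constant T, ΔS = Q_rev/T = 170172 / 329 = 517 J/K.

ΔS = 517 J/K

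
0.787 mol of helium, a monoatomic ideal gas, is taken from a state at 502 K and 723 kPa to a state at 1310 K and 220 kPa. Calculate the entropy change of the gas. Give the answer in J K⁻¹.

ΔS = 23.5 J/K

ΔS = nC_p ln(T₂/T₁) − nR ln(P₂/P₁), with C_p = 5R/2 = 20.79 J mol⁻¹ K⁻¹ for a monoatomic ideal gas.
ΔS = 0.787 × [20.79 × ln(1310/502) − 8.314 × ln(220/723)] = 23.5 J/K.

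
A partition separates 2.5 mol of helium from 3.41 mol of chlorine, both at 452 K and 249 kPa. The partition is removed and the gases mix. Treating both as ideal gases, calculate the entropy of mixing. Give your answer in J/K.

ΔS_mix = 33.5 J/K

Mole fractions: x_A = 2.5/5.91 = 0.423, x_B = 0.577.
ΔS_mix = −R(n_A ln x_A + n_B ln x_B) = −8.314 × (2.5 ln 0.423 + 3.41 ln 0.577) = 33.5 J/K.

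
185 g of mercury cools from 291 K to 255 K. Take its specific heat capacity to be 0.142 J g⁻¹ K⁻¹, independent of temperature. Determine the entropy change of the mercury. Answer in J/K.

ΔS = -3.47 J/K

ΔS = ∫dQ_rev/T = m c ln(T₂/T₁) = 185 × 0.142 × ln(255/291) = -3.47 J/K.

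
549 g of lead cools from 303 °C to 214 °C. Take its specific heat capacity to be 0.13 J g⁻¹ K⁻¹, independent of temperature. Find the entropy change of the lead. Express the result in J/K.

In kelvin: T₁ = 576.15 K, T₂ = 487.15 K. ΔS = ∫dQ_rev/T = m c ln(T₂/T₁) = 549 × 0.13 × ln(487.15/576.15) = -12 J/K.

ΔS = -12 J/K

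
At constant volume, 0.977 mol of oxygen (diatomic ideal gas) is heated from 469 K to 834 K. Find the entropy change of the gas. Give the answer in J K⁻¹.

At constant volume, ΔS = nC_V ln(T₂/T₁) with C_V = 5R/2 = 20.79 J mol⁻¹ K⁻¹.
ΔS = 0.977 × 20.79 × ln(834/469) = 11.7 J/K.

ΔS = 11.7 J/K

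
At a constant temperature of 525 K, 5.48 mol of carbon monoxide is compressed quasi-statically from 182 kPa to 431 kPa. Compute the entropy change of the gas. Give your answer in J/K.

For an isothermal ideal gas ΔS_gas = nR ln(P₁/P₂) = 5.48 × 8.314 × ln(182/431) = -39.3 J/K.

ΔS_gas = -39.3 J/K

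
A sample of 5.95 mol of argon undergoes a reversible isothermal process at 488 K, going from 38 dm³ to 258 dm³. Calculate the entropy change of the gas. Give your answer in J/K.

For an isothermal ideal gas ΔS_gas = nR ln(V₂/V₁) = 5.95 × 8.314 × ln(258/38) = 94.8 J/K.

ΔS_gas = 94.8 J/K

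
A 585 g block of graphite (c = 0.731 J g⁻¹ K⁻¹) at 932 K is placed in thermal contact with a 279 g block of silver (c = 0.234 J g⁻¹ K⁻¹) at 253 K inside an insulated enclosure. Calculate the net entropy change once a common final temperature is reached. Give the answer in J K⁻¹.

ΔS_total = 35.1 J/K

Energy balance: T_f = (m₁c₁T₁ + m₂c₂T₂)/(m₁c₁ + m₂c₂) = 842.07 K.
ΔS₁ = m₁c₁ ln(T_f/T₁) = 427.635 × ln(842.07/932) = -43.39 J/K.
ΔS₂ = m₂c₂ ln(T_f/T₂) = 65.286 × ln(842.07/253) = 78.5 J/K.
ΔS_total = -43.39 + 78.5 = 35.1 J/K.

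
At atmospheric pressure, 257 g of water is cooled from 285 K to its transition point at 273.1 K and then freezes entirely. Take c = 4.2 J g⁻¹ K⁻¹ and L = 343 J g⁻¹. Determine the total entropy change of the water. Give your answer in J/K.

ΔS = -369 J/K

Cooling step: ΔS₁ = m c ln(T_tr/T_i) = 257 × 4.2 × ln(273.1/285) = -46.04 J/K.
Phase change: ΔS₂ = −mL/T_tr = −257 × 343 / 273.1 = -322.8 J/K.
ΔS_total = (-46.04) + (-322.8) = -369 J/K.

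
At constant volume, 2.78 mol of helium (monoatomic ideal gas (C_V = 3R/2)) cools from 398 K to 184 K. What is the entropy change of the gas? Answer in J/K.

At constant volume, ΔS = nC_V ln(T₂/T₁) with C_V = 3R/2 = 12.47 J mol⁻¹ K⁻¹.
ΔS = 2.78 × 12.47 × ln(184/398) = -26.7 J/K.

ΔS = -26.7 J/K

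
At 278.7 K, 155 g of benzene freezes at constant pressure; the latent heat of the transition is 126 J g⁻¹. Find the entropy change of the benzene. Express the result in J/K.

Heat released by the substance: Q = −mL = −155 × 126 = −19530 J.
At constant T, ΔS = Q_rev/T = −19530 / 278.7 = -70.1 J/K.

ΔS = -70.1 J/K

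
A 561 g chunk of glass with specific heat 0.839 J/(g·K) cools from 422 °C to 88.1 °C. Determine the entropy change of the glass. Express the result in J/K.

In kelvin: T₁ = 695.15 K, T₂ = 361.25 K. ΔS = ∫dQ_rev/T = m c ln(T₂/T₁) = 561 × 0.839 × ln(361.25/695.15) = -308 J/K.

ΔS = -308 J/K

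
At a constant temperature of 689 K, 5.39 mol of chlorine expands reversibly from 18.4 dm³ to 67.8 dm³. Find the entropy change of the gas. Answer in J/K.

For an isothermal ideal gas ΔS_gas = nR ln(V₂/V₁) = 5.39 × 8.314 × ln(67.8/18.4) = 58.4 J/K.

ΔS_gas = 58.4 J/K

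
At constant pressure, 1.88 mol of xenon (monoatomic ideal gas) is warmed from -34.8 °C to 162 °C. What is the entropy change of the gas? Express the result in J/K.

ΔS = 23.5 J/K

In kelvin: T₁ = 238.35 K, T₂ = 435.15 K. At constant pressure, ΔS = nC_p ln(T₂/T₁) with C_p = 5R/2 = 20.79 J mol⁻¹ K⁻¹.
ΔS = 1.88 × 20.79 × ln(435.15/238.35) = 23.5 J/K.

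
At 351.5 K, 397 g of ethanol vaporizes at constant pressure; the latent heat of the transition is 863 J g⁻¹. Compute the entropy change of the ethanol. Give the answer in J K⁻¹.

ΔS = 975 J/K

Heat absorbed by the substance: Q = mL = 397 × 863 = 342611 J.
At constant T, ΔS = Q_rev/T = 342611 / 351.5 = 975 J/K.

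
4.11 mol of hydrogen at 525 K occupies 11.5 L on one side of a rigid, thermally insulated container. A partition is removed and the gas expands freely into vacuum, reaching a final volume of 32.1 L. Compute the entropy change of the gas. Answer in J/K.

No heat is exchanged and no work is done, so the ideal-gas temperature stays constant.
Entropy is a state function; using a reversible isothermal path, ΔS_gas = nR ln(V₂/V₁) = 4.11 × 8.314 × ln(32.1/11.5) = 35.1 J/K.

ΔS_gas = 35.1 J/K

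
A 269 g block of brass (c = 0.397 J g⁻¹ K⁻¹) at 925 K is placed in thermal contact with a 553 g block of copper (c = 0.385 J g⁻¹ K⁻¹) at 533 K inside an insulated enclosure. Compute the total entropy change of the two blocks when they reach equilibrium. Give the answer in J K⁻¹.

Energy balance: T_f = (m₁c₁T₁ + m₂c₂T₂)/(m₁c₁ + m₂c₂) = 663.95 K.
ΔS₁ = m₁c₁ ln(T_f/T₁) = 106.793 × ln(663.95/925) = -35.41 J/K.
ΔS₂ = m₂c₂ ln(T_f/T₂) = 212.905 × ln(663.95/533) = 46.77 J/K.
ΔS_total = -35.41 + 46.77 = 11.4 J/K.

ΔS_total = 11.4 J/K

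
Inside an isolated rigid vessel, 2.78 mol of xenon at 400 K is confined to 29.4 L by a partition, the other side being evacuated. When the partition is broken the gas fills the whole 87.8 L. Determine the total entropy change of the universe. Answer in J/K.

For an ideal gas in free expansion Q = 0 and W = 0, so T is unchanged.
Entropy is a state function; using a reversible isothermal path, ΔS_gas = nR ln(V₂/V₁) = 2.78 × 8.314 × ln(87.8/29.4) = 25.3 J/K.
The insulated surroundings exchange no heat, so ΔS_surr = 0 and ΔS_universe = ΔS_gas.

ΔS_universe = 25.3 J/K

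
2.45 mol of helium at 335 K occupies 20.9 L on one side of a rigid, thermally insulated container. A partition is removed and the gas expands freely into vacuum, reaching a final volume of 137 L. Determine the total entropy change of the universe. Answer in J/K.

No heat is exchanged and no work is done, so the ideal-gas temperature stays constant.
Entropy is a state function; using a reversible isothermal path, ΔS_gas = nR ln(V₂/V₁) = 2.45 × 8.314 × ln(137/20.9) = 38.3 J/K.
The insulated surroundings exchange no heat, so ΔS_surr = 0 and ΔS_universe = ΔS_gas.

ΔS_universe = 38.3 J/K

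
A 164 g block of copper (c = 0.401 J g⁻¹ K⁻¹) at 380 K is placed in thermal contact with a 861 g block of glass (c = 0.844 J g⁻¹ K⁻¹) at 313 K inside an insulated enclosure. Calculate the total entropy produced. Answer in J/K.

Energy balance: T_f = (m₁c₁T₁ + m₂c₂T₂)/(m₁c₁ + m₂c₂) = 318.56 K.
ΔS₁ = m₁c₁ ln(T_f/T₁) = 65.764 × ln(318.56/380) = -11.6 J/K.
ΔS₂ = m₂c₂ ln(T_f/T₂) = 726.684 × ln(318.56/313) = 12.8 J/K.
ΔS_total = -11.6 + 12.8 = 1.2 J/K.

ΔS_total = 1.2 J/K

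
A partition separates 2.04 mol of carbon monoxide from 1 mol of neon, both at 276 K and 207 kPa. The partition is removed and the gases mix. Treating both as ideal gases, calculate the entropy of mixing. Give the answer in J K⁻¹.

Mole fractions: x_A = 2.04/3.04 = 0.671, x_B = 0.329.
ΔS_mix = −R(n_A ln x_A + n_B ln x_B) = −8.314 × (2.04 ln 0.671 + 1 ln 0.329) = 16 J/K.

ΔS_mix = 16 J/K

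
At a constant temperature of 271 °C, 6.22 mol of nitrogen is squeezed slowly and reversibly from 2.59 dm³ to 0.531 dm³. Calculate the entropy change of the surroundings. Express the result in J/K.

For an isothermal ideal gas ΔS_gas = nR ln(V₂/V₁) = 6.22 × 8.314 × ln(0.531/2.59) = -81.9 J/K.
The process is reversible, so ΔS_surr = −ΔS_gas = 81.9 J/K and ΔS_universe = 0.

ΔS_surr = 81.9 J/K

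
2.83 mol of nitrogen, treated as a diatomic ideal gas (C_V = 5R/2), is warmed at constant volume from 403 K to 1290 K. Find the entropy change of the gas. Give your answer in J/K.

At constant volume, ΔS = nC_V ln(T₂/T₁) with C_V = 5R/2 = 20.79 J mol⁻¹ K⁻¹.
ΔS = 2.83 × 20.79 × ln(1290/403) = 68.4 J/K.

ΔS = 68.4 J/K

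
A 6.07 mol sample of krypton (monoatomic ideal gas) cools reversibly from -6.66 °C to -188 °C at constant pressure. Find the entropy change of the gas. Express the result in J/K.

ΔS = -144 J/K

In kelvin: T₁ = 266.49 K, T₂ = 85.15 K. At constant pressure, ΔS = nC_p ln(T₂/T₁) with C_p = 5R/2 = 20.79 J mol⁻¹ K⁻¹.
ΔS = 6.07 × 20.79 × ln(85.15/266.49) = -144 J/K.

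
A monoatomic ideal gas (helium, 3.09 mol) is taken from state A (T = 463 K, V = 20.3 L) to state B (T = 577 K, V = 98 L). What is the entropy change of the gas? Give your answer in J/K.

Entropy is a state function: ΔS = nC_V ln(T₂/T₁) + nR ln(V₂/V₁), with C_V = 3R/2 = 12.47 J mol⁻¹ K⁻¹ for a monoatomic ideal gas.
ΔS = 3.09 × [12.47 × ln(577/463) + 8.314 × ln(98/20.3)] = 48.9 J/K.

ΔS = 48.9 J/K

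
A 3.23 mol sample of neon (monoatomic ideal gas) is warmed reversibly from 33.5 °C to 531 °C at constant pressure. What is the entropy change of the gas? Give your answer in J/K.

ΔS = 64.7 J/K

In kelvin: T₁ = 306.65 K, T₂ = 804.15 K. At constant pressure, ΔS = nC_p ln(T₂/T₁) with C_p = 5R/2 = 20.79 J mol⁻¹ K⁻¹.
ΔS = 3.23 × 20.79 × ln(804.15/306.65) = 64.7 J/K.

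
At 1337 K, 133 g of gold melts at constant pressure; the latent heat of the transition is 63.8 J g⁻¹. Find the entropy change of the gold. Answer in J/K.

Heat absorbed by the substance: Q = mL = 133 × 63.8 = 8485.4 J.
At constant T, ΔS = Q_rev/T = 8485.4 / 1337 = 6.35 J/K.

ΔS = 6.35 J/K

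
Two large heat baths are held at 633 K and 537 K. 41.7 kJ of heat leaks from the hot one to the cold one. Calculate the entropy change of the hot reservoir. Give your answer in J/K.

The hot reservoir loses heat Q, so ΔS_hot = −Q/T_H = −41700/633 = -65.9 J/K.

ΔS_hot = -65.9 J/K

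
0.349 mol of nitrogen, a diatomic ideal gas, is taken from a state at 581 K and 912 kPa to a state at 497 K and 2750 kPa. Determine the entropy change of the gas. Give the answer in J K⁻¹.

ΔS = -4.79 J/K

ΔS = nC_p ln(T₂/T₁) − nR ln(P₂/P₁), with C_p = 7R/2 = 29.1 J mol⁻¹ K⁻¹ for a diatomic ideal gas.
ΔS = 0.349 × [29.1 × ln(497/581) − 8.314 × ln(2750/912)] = -4.79 J/K.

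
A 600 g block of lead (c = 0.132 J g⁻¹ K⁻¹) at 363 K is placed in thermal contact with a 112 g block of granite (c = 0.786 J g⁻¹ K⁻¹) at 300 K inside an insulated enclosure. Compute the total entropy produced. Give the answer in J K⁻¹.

Energy balance: T_f = (m₁c₁T₁ + m₂c₂T₂)/(m₁c₁ + m₂c₂) = 329.84 K.
ΔS₁ = m₁c₁ ln(T_f/T₁) = 79.2 × ln(329.84/363) = -7.588 J/K.
ΔS₂ = m₂c₂ ln(T_f/T₂) = 88.032 × ln(329.84/300) = 8.347 J/K.
ΔS_total = -7.588 + 8.347 = 0.759 J/K.

ΔS_total = 0.759 J/K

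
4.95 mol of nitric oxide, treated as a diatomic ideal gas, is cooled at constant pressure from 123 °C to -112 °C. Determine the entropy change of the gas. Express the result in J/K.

ΔS = -130 J/K

In kelvin: T₁ = 396.15 K, T₂ = 161.15 K. At constant pressure, ΔS = nC_p ln(T₂/T₁) with C_p = 7R/2 = 29.1 J mol⁻¹ K⁻¹.
ΔS = 4.95 × 29.1 × ln(161.15/396.15) = -130 J/K.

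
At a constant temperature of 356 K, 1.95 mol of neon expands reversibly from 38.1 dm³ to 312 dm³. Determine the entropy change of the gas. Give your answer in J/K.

ΔS_gas = 34.1 J/K

For an isothermal ideal gas ΔS_gas = nR ln(V₂/V₁) = 1.95 × 8.314 × ln(312/38.1) = 34.1 J/K.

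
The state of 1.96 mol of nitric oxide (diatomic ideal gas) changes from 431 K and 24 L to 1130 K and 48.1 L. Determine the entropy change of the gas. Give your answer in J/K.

Entropy is a state function: ΔS = nC_V ln(T₂/T₁) + nR ln(V₂/V₁), with C_V = 5R/2 = 20.79 J mol⁻¹ K⁻¹ for a diatomic ideal gas.
ΔS = 1.96 × [20.79 × ln(1130/431) + 8.314 × ln(48.1/24)] = 50.6 J/K.

ΔS = 50.6 J/K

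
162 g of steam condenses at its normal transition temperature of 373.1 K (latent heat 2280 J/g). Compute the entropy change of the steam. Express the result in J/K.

ΔS = -990 J/K

Heat released by the substance: Q = −mL = −162 × 2280 = −369360 J.
At constant T, ΔS = Q_rev/T = −369360 / 373.1 = -990 J/K.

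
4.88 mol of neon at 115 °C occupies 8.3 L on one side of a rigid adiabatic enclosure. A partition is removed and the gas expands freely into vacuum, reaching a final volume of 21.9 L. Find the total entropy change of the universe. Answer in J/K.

ΔS_universe = 39.4 J/K

For an ideal gas in free expansion Q = 0 and W = 0, so T is unchanged.
Entropy is a state function; using a reversible isothermal path, ΔS_gas = nR ln(V₂/V₁) = 4.88 × 8.314 × ln(21.9/8.3) = 39.4 J/K.
The insulated surroundings exchange no heat, so ΔS_surr = 0 and ΔS_universe = ΔS_gas.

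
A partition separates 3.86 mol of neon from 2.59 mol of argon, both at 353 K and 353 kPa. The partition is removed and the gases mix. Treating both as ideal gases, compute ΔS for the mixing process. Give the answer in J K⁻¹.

Mole fractions: x_A = 3.86/6.45 = 0.598, x_B = 0.402.
ΔS_mix = −R(n_A ln x_A + n_B ln x_B) = −8.314 × (3.86 ln 0.598 + 2.59 ln 0.402) = 36.1 J/K.

ΔS_mix = 36.1 J/K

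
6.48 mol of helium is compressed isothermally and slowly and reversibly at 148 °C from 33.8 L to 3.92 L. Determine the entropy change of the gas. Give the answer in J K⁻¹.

ΔS_gas = -116 J/K

For an isothermal ideal gas ΔS_gas = nR ln(V₂/V₁) = 6.48 × 8.314 × ln(3.92/33.8) = -116 J/K.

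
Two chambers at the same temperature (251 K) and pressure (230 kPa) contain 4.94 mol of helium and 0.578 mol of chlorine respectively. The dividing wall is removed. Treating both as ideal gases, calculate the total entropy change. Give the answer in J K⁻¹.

ΔS_mix = 15.4 J/K

Mole fractions: x_A = 4.94/5.52 = 0.895, x_B = 0.105.
ΔS_mix = −R(n_A ln x_A + n_B ln x_B) = −8.314 × (4.94 ln 0.895 + 0.578 ln 0.105) = 15.4 J/K.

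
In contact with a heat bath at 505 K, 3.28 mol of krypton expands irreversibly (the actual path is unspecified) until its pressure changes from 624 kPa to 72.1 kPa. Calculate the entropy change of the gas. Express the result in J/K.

Entropy is a state function, so ΔS_gas depends only on the end states.
For an isothermal ideal gas ΔS_gas = nR ln(P₁/P₂) = 3.28 × 8.314 × ln(624/72.1) = 58.9 J/K.

ΔS_gas = 58.9 J/K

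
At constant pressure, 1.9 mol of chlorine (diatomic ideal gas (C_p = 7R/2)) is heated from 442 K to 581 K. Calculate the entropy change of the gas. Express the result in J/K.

At constant pressure, ΔS = nC_p ln(T₂/T₁) with C_p = 7R/2 = 29.1 J mol⁻¹ K⁻¹.
ΔS = 1.9 × 29.1 × ln(581/442) = 15.1 J/K.

ΔS = 15.1 J/K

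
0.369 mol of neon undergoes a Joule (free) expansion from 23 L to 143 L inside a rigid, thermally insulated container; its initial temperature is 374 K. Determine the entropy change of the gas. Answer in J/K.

ΔS_gas = 5.61 J/K

For an ideal gas in free expansion Q = 0 and W = 0, so T is unchanged.
Entropy is a state function; using a reversible isothermal path, ΔS_gas = nR ln(V₂/V₁) = 0.369 × 8.314 × ln(143/23) = 5.61 J/K.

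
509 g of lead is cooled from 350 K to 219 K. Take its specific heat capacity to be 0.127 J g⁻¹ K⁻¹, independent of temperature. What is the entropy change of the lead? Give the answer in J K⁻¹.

ΔS = ∫dQ_rev/T = m c ln(T₂/T₁) = 509 × 0.127 × ln(219/350) = -30.3 J/K.

ΔS = -30.3 J/K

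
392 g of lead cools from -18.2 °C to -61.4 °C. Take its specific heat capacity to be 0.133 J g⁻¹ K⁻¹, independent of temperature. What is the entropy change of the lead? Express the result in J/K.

In kelvin: T₁ = 254.95 K, T₂ = 211.75 K. ΔS = ∫dQ_rev/T = m c ln(T₂/T₁) = 392 × 0.133 × ln(211.75/254.95) = -9.68 J/K.

ΔS = -9.68 J/K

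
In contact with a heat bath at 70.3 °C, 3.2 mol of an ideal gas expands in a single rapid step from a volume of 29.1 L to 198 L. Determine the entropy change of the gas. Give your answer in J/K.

Entropy is a state function, so ΔS_gas depends only on the end states.
For an isothermal ideal gas ΔS_gas = nR ln(V₂/V₁) = 3.2 × 8.314 × ln(198/29.1) = 51 J/K.

ΔS_gas = 51 J/K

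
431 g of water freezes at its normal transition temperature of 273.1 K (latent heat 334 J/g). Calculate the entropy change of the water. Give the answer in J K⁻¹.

Heat released by the substance: Q = −mL = −431 × 334 = −143954 J.
At constant T, ΔS = Q_rev/T = −143954 / 273.1 = -527 J/K.

ΔS = -527 J/K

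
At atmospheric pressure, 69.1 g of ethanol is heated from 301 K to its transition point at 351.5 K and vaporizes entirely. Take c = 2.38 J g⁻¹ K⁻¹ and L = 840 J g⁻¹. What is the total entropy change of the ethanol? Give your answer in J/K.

Warming step: ΔS₁ = m c ln(T_tr/T_i) = 69.1 × 2.38 × ln(351.5/301) = 25.51 J/K.
Phase change: ΔS₂ = +mL/T_tr = 69.1 × 840 / 351.5 = 165.1 J/K.
ΔS_total = (25.51) + (165.1) = 191 J/K.

ΔS = 191 J/K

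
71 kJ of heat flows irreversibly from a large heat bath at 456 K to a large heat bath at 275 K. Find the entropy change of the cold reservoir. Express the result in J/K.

The cold reservoir gains heat Q, so ΔS_cold = +Q/T_C = 71000/275 = 258 J/K.

ΔS_cold = 258 J/K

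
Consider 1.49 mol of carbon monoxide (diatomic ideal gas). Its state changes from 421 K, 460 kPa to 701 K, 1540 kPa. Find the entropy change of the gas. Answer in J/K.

ΔS = nC_p ln(T₂/T₁) − nR ln(P₂/P₁), with C_p = 7R/2 = 29.1 J mol⁻¹ K⁻¹ for a diatomic ideal gas.
ΔS = 1.49 × [29.1 × ln(701/421) − 8.314 × ln(1540/460)] = 7.14 J/K.

ΔS = 7.14 J/K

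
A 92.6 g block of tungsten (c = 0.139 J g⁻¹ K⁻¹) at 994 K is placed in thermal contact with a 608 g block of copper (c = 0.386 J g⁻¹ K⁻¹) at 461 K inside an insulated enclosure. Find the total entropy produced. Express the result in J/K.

Energy balance: T_f = (m₁c₁T₁ + m₂c₂T₂)/(m₁c₁ + m₂c₂) = 488.71 K.
ΔS₁ = m₁c₁ ln(T_f/T₁) = 12.8714 × ln(488.71/994) = -9.138 J/K.
ΔS₂ = m₂c₂ ln(T_f/T₂) = 234.688 × ln(488.71/461) = 13.7 J/K.
ΔS_total = -9.138 + 13.7 = 4.56 J/K.

ΔS_total = 4.56 J/K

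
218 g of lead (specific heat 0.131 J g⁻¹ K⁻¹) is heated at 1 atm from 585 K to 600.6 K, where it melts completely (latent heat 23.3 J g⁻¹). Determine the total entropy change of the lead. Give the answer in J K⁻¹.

ΔS = 9.21 J/K

Warming step: ΔS₁ = m c ln(T_tr/T_i) = 218 × 0.131 × ln(600.6/585) = 0.7516 J/K.
Phase change: ΔS₂ = +mL/T_tr = 218 × 23.3 / 600.6 = 8.457 J/K.
ΔS_total = (0.7516) + (8.457) = 9.21 J/K.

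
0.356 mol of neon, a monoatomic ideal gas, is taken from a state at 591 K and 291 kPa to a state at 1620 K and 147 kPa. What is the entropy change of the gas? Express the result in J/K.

ΔS = 9.48 J/K

ΔS = nC_p ln(T₂/T₁) − nR ln(P₂/P₁), with C_p = 5R/2 = 20.79 J mol⁻¹ K⁻¹ for a monoatomic ideal gas.
ΔS = 0.356 × [20.79 × ln(1620/591) − 8.314 × ln(147/291)] = 9.48 J/K.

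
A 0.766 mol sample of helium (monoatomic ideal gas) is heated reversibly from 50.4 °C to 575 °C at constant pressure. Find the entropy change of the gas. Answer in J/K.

ΔS = 15.3 J/K

In kelvin: T₁ = 323.55 K, T₂ = 848.15 K. At constant pressure, ΔS = nC_p ln(T₂/T₁) with C_p = 5R/2 = 20.79 J mol⁻¹ K⁻¹.
ΔS = 0.766 × 20.79 × ln(848.15/323.55) = 15.3 J/K.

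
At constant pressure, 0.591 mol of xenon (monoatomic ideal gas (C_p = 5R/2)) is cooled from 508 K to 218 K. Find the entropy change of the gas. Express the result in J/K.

At constant pressure, ΔS = nC_p ln(T₂/T₁) with C_p = 5R/2 = 20.79 J mol⁻¹ K⁻¹.
ΔS = 0.591 × 20.79 × ln(218/508) = -10.4 J/K.

ΔS = -10.4 J/K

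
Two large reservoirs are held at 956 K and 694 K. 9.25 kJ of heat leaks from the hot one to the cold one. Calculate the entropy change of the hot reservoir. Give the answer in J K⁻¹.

ΔS_hot = -9.68 J/K

The hot reservoir loses heat Q, so ΔS_hot = −Q/T_H = −9250/956 = -9.68 J/K.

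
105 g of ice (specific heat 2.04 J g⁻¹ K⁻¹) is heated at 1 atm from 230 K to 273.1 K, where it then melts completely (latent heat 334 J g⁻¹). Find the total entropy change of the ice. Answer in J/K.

ΔS = 165 J/K

Warming step: ΔS₁ = m c ln(T_tr/T_i) = 105 × 2.04 × ln(273.1/230) = 36.79 J/K.
Phase change: ΔS₂ = +mL/T_tr = 105 × 334 / 273.1 = 128.4 J/K.
ΔS_total = (36.79) + (128.4) = 165 J/K.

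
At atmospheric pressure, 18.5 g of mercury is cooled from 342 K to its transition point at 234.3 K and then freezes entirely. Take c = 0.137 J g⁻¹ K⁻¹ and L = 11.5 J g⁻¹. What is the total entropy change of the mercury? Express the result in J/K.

ΔS = -1.87 J/K

Cooling step: ΔS₁ = m c ln(T_tr/T_i) = 18.5 × 0.137 × ln(234.3/342) = -0.9586 J/K.
Phase change: ΔS₂ = −mL/T_tr = −18.5 × 11.5 / 234.3 = -0.908 J/K.
ΔS_total = (-0.9586) + (-0.908) = -1.87 J/K.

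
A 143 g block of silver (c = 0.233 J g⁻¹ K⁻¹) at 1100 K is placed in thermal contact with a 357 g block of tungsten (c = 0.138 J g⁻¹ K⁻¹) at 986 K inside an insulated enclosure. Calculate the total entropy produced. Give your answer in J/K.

Energy balance: T_f = (m₁c₁T₁ + m₂c₂T₂)/(m₁c₁ + m₂c₂) = 1032 K.
ΔS₁ = m₁c₁ ln(T_f/T₁) = 33.319 × ln(1032/1100) = -2.126 J/K.
ΔS₂ = m₂c₂ ln(T_f/T₂) = 49.266 × ln(1032/986) = 2.246 J/K.
ΔS_total = -2.126 + 2.246 = 0.12 J/K.

ΔS_total = 0.12 J/K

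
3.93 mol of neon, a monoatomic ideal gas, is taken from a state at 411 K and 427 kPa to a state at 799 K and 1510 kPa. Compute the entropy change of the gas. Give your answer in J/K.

ΔS = nC_p ln(T₂/T₁) − nR ln(P₂/P₁), with C_p = 5R/2 = 20.79 J mol⁻¹ K⁻¹ for a monoatomic ideal gas.
ΔS = 3.93 × [20.79 × ln(799/411) − 8.314 × ln(1510/427)] = 13 J/K.

ΔS = 13 J/K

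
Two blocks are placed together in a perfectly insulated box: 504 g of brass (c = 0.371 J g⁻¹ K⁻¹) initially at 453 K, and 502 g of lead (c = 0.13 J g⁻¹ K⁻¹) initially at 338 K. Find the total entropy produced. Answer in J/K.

ΔS_total = 1.97 J/K

Energy balance: T_f = (m₁c₁T₁ + m₂c₂T₂)/(m₁c₁ + m₂c₂) = 423.25 K.
ΔS₁ = m₁c₁ ln(T_f/T₁) = 186.984 × ln(423.25/453) = -12.7028 J/K.
ΔS₂ = m₂c₂ ln(T_f/T₂) = 65.26 × ln(423.25/338) = 14.6777 J/K.
ΔS_total = -12.7028 + 14.6777 = 1.97 J/K.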